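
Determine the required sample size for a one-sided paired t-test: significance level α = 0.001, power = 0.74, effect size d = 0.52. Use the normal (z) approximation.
n = 52 pairs

Sample size formula (paired t-test, normal approximation):
n = ((z_α + z_β) / d)²

z_α = 3.090 (for α = 0.001, one-sided)
z_β = 0.643 (for power = 0.74)
d = 0.52

n = ((3.090 + 0.643) / 0.52)²
n = (7.179)²
n ≈ 51.54
Round up to the next whole number: n = 52 pairs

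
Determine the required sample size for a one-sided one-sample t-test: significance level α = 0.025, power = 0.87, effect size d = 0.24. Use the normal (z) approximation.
n = 166

Sample size formula (one-sample t-test, normal approximation):
n = ((z_α + z_β) / d)²

z_α = 1.960 (for α = 0.025, one-sided)
z_β = 1.126 (for power = 0.87)
d = 0.24

n = ((1.960 + 1.126) / 0.24)²
n = (12.858)²
n ≈ 165.33
Round up to the next whole number: n = 166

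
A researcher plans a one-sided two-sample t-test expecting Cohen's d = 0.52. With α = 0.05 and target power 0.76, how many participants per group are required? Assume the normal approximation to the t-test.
n = 41 per group

Sample size formula (two-sample t-test, normal approximation):
n = 2 · ((z_α + z_β) / d)²

z_α = 1.645 (for α = 0.05, one-sided)
z_β = 0.706 (for power = 0.76)
d = 0.52

n = 2 · ((1.645 + 0.706) / 0.52)²
n = 2 · (4.521)²
n ≈ 40.88
Round up to the next whole number: n = 41 per group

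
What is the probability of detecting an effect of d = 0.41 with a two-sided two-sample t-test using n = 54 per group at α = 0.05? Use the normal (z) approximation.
Power ≈ 0.57

Power calculation (two-sample t-test, normal approximation):
z_β = d · √(n/2) - z_{α/2}
z_β = 0.41 · √(54/2) - 1.960
z_β = 0.41 · 5.196 - 1.960
z_β = 0.170

Power = Φ(z_β) = Φ(0.170) ≈ 0.568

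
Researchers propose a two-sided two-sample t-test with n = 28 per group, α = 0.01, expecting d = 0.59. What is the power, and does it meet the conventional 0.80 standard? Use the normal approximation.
Power ≈ 0.36; the study is underpowered (power < 0.80)

Power calculation (two-sample t-test, normal approximation):
z_β = d · √(n/2) - z_{α/2}
z_β = 0.59 · √(28/2) - 2.576
z_β = 0.59 · 3.742 - 2.576
z_β = -0.368

Power = Φ(z_β) = Φ(-0.368) ≈ 0.356

Effect size d = 0.59 is medium by Cohen's convention (0.2/0.5/0.8).

Threshold: power ≥ 0.80 is conventionally adequate.
Power ≈ 0.36 → the study is underpowered (power < 0.80).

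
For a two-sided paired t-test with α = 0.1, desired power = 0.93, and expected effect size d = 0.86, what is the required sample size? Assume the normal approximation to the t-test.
n = 14 pairs

Sample size formula (paired t-test, normal approximation):
n = ((z_{α/2} + z_β) / d)²

z_{α/2} = 1.645 (for α = 0.1, two-sided)
z_β = 1.476 (for power = 0.93)
d = 0.86

n = ((1.645 + 1.476) / 0.86)²
n = (3.629)²
n ≈ 13.17
Round up to the next whole number: n = 14 pairs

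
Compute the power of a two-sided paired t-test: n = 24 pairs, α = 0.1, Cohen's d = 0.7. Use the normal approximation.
Power ≈ 0.96

Power calculation (paired t-test, normal approximation):
z_β = d · √n - z_{α/2}
z_β = 0.7 · √24 - 1.645
z_β = 0.7 · 4.899 - 1.645
z_β = 1.784

Power = Φ(z_β) = Φ(1.784) ≈ 0.963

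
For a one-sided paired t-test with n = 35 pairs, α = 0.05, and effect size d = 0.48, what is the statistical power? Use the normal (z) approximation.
Power ≈ 0.88

Power calculation (paired t-test, normal approximation):
z_β = d · √n - z_α
z_β = 0.48 · √35 - 1.645
z_β = 0.48 · 5.916 - 1.645
z_β = 1.195

Power = Φ(z_β) = Φ(1.195) ≈ 0.884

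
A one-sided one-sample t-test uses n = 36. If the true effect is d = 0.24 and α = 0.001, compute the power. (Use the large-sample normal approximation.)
Power ≈ 0.05

Power calculation (one-sample t-test, normal approximation):
z_β = d · √n - z_α
z_β = 0.24 · √36 - 3.090
z_β = 0.24 · 6.000 - 3.090
z_β = -1.650

Power = Φ(z_β) = Φ(-1.650) ≈ 0.049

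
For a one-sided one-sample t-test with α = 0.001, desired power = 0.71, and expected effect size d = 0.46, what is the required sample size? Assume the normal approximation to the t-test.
n = 63

Sample size formula (one-sample t-test, normal approximation):
n = ((z_α + z_β) / d)²

z_α = 3.090 (for α = 0.001, one-sided)
z_β = 0.553 (for power = 0.71)
d = 0.46

n = ((3.090 + 0.553) / 0.46)²
n = (7.920)²
n ≈ 62.73
Round up to the next whole number: n = 63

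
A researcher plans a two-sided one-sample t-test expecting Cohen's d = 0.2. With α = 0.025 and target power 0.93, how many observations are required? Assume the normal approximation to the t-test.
n = 346

Sample size formula (one-sample t-test, normal approximation):
n = ((z_{α/2} + z_β) / d)²

z_{α/2} = 2.241 (for α = 0.025, two-sided)
z_β = 1.476 (for power = 0.93)
d = 0.2

n = ((2.241 + 1.476) / 0.2)²
n = (18.585)²
n ≈ 345.40
Round up to the next whole number: n = 346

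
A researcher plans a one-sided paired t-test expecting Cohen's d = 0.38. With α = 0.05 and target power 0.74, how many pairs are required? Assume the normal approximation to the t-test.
n = 37 pairs

Sample size formula (paired t-test, normal approximation):
n = ((z_α + z_β) / d)²

z_α = 1.645 (for α = 0.05, one-sided)
z_β = 0.643 (for power = 0.74)
d = 0.38

n = ((1.645 + 0.643) / 0.38)²
n = (6.021)²
n ≈ 36.25
Round up to the next whole number: n = 37 pairs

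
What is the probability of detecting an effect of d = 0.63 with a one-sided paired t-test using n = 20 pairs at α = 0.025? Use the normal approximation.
Power ≈ 0.80

Power calculation (paired t-test, normal approximation):
z_β = d · √n - z_α
z_β = 0.63 · √20 - 1.960
z_β = 0.63 · 4.472 - 1.960
z_β = 0.857

Power = Φ(z_β) = Φ(0.857) ≈ 0.804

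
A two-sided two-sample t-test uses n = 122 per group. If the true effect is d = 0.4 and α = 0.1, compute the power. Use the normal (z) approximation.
Power ≈ 0.93

Power calculation (two-sample t-test, normal approximation):
z_β = d · √(n/2) - z_{α/2}
z_β = 0.4 · √(122/2) - 1.645
z_β = 0.4 · 7.810 - 1.645
z_β = 1.479

Power = Φ(z_β) = Φ(1.479) ≈ 0.930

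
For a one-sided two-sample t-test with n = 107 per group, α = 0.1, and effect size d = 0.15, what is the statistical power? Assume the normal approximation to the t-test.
Power ≈ 0.43

Power calculation (two-sample t-test, normal approximation):
z_β = d · √(n/2) - z_α
z_β = 0.15 · √(107/2) - 1.282
z_β = 0.15 · 7.314 - 1.282
z_β = -0.184

Power = Φ(z_β) = Φ(-0.184) ≈ 0.427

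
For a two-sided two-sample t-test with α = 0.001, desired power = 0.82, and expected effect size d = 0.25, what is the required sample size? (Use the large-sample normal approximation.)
n = 567 per group

Sample size formula (two-sample t-test, normal approximation):
n = 2 · ((z_{α/2} + z_β) / d)²

z_{α/2} = 3.291 (for α = 0.001, two-sided)
z_β = 0.915 (for power = 0.82)
d = 0.25

n = 2 · ((3.291 + 0.915) / 0.25)²
n = 2 · (16.824)²
n ≈ 566.09
Round up to the next whole number: n = 567 per group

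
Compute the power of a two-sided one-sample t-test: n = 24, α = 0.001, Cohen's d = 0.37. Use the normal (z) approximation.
Power ≈ 0.07

Power calculation (one-sample t-test, normal approximation):
z_β = d · √n - z_{α/2}
z_β = 0.37 · √24 - 3.291
z_β = 0.37 · 4.899 - 3.291
z_β = -1.478

Power = Φ(z_β) = Φ(-1.478) ≈ 0.070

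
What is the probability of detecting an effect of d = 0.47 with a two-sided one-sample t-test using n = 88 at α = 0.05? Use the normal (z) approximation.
Power ≈ 0.99

Power calculation (one-sample t-test, normal approximation):
z_β = d · √n - z_{α/2}
z_β = 0.47 · √88 - 1.960
z_β = 0.47 · 9.381 - 1.960
z_β = 2.449

Power = Φ(z_β) = Φ(2.449) ≈ 0.993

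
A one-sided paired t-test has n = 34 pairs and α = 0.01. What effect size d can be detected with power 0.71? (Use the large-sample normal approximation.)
d ≈ 0.49

Minimum detectable effect (paired t-test, normal approximation):
d = (z_α + z_β) / √n
d = (2.326 + 0.553) / √34
d = 2.880 / 5.831
d ≈ 0.49

By Cohen's convention (0.2 small / 0.5 medium / 0.8 large): small effect.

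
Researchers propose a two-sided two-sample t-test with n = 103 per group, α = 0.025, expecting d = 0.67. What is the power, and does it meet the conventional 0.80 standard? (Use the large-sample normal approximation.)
Power ≈ 0.99; the study is adequately powered (power ≥ 0.80)

Power calculation (two-sample t-test, normal approximation):
z_β = d · √(n/2) - z_{α/2}
z_β = 0.67 · √(103/2) - 2.241
z_β = 0.67 · 7.176 - 2.241
z_β = 2.567

Power = Φ(z_β) = Φ(2.567) ≈ 0.995

Effect size d = 0.67 is medium by Cohen's convention (0.2/0.5/0.8).

Threshold: power ≥ 0.80 is conventionally adequate.
Power ≈ 0.99 → the study is adequately powered (power ≥ 0.80).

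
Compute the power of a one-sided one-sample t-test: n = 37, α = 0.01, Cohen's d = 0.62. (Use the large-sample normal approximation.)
Power ≈ 0.93

Power calculation (one-sample t-test, normal approximation):
z_β = d · √n - z_α
z_β = 0.62 · √37 - 2.326
z_β = 0.62 · 6.083 - 2.326
z_β = 1.445

Power = Φ(z_β) = Φ(1.445) ≈ 0.926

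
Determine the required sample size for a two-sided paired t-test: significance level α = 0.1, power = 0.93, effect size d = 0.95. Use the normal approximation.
n = 11 pairs

Sample size formula (paired t-test, normal approximation):
n = ((z_{α/2} + z_β) / d)²

z_{α/2} = 1.645 (for α = 0.1, two-sided)
z_β = 1.476 (for power = 0.93)
d = 0.95

n = ((1.645 + 1.476) / 0.95)²
n = (3.285)²
n ≈ 10.79
Round up to the next whole number: n = 11 pairs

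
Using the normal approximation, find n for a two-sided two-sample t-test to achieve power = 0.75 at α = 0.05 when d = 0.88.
n = 18 per group

Sample size formula (two-sample t-test, normal approximation):
n = 2 · ((z_{α/2} + z_β) / d)²

z_{α/2} = 1.960 (for α = 0.05, two-sided)
z_β = 0.674 (for power = 0.75)
d = 0.88

n = 2 · ((1.960 + 0.674) / 0.88)²
n = 2 · (2.993)²
n ≈ 17.92
Round up to the next whole number: n = 18 per group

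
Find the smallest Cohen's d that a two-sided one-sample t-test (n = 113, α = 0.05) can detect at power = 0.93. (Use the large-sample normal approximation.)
d ≈ 0.32

Minimum detectable effect (one-sample t-test, normal approximation):
d = (z_{α/2} + z_β) / √n
d = (1.960 + 1.476) / √113
d = 3.436 / 10.630
d ≈ 0.32

By Cohen's convention (0.2 small / 0.5 medium / 0.8 large): small effect.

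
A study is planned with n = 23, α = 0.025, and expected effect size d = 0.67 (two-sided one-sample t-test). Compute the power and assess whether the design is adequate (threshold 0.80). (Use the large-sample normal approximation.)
Power ≈ 0.83; the study is adequately powered (power ≥ 0.80)

Power calculation (one-sample t-test, normal approximation):
z_β = d · √n - z_{α/2}
z_β = 0.67 · √23 - 2.241
z_β = 0.67 · 4.796 - 2.241
z_β = 0.972

Power = Φ(z_β) = Φ(0.972) ≈ 0.834

Effect size d = 0.67 is medium by Cohen's convention (0.2/0.5/0.8).

Threshold: power ≥ 0.80 is conventionally adequate.
Power ≈ 0.83 → the study is adequately powered (power ≥ 0.80).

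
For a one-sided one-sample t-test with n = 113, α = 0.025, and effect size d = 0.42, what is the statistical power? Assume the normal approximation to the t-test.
Power ≈ 0.99

Power calculation (one-sample t-test, normal approximation):
z_β = d · √n - z_α
z_β = 0.42 · √113 - 1.960
z_β = 0.42 · 10.630 - 1.960
z_β = 2.505

Power = Φ(z_β) = Φ(2.505) ≈ 0.994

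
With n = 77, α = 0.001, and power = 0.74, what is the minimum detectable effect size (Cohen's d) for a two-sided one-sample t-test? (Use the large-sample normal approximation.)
d ≈ 0.45

Minimum detectable effect (one-sample t-test, normal approximation):
d = (z_{α/2} + z_β) / √n
d = (3.291 + 0.643) / √77
d = 3.934 / 8.775
d ≈ 0.45

By Cohen's convention (0.2 small / 0.5 medium / 0.8 large): small effect.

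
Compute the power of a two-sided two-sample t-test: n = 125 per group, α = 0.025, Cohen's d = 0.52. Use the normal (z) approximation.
Power ≈ 0.97

Power calculation (two-sample t-test, normal approximation):
z_β = d · √(n/2) - z_{α/2}
z_β = 0.52 · √(125/2) - 2.241
z_β = 0.52 · 7.906 - 2.241
z_β = 1.870

Power = Φ(z_β) = Φ(1.870) ≈ 0.969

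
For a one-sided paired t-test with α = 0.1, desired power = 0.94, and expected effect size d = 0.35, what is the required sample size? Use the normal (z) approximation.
n = 66 pairs

Sample size formula (paired t-test, normal approximation):
n = ((z_α + z_β) / d)²

z_α = 1.282 (for α = 0.1, one-sided)
z_β = 1.555 (for power = 0.94)
d = 0.35

n = ((1.282 + 1.555) / 0.35)²
n = (8.106)²
n ≈ 65.71
Round up to the next whole number: n = 66 pairs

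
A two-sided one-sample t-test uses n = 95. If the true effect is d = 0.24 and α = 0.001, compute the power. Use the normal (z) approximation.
Power ≈ 0.17

Power calculation (one-sample t-test, normal approximation):
z_β = d · √n - z_{α/2}
z_β = 0.24 · √95 - 3.291
z_β = 0.24 · 9.747 - 3.291
z_β = -0.951

Power = Φ(z_β) = Φ(-0.951) ≈ 0.171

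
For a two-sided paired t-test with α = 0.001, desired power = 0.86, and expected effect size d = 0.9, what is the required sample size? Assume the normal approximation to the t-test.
n = 24 pairs

Sample size formula (paired t-test, normal approximation):
n = ((z_{α/2} + z_β) / d)²

z_{α/2} = 3.291 (for α = 0.001, two-sided)
z_β = 1.080 (for power = 0.86)
d = 0.9

n = ((3.291 + 1.080) / 0.9)²
n = (4.857)²
n ≈ 23.59
Round up to the next whole number: n = 24 pairs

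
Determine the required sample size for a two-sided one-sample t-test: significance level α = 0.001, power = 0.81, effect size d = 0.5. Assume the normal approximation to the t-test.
n = 70

Sample size formula (one-sample t-test, normal approximation):
n = ((z_{α/2} + z_β) / d)²

z_{α/2} = 3.291 (for α = 0.001, two-sided)
z_β = 0.878 (for power = 0.81)
d = 0.5

n = ((3.291 + 0.878) / 0.5)²
n = (8.338)²
n ≈ 69.52
Round up to the next whole number: n = 70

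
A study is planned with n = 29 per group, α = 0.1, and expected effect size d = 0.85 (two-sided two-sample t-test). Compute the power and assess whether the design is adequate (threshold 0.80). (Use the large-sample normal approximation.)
Power ≈ 0.94; the study is adequately powered (power ≥ 0.80)

Power calculation (two-sample t-test, normal approximation):
z_β = d · √(n/2) - z_{α/2}
z_β = 0.85 · √(29/2) - 1.645
z_β = 0.85 · 3.808 - 1.645
z_β = 1.592

Power = Φ(z_β) = Φ(1.592) ≈ 0.944

Effect size d = 0.85 is large by Cohen's convention (0.2/0.5/0.8).

Threshold: power ≥ 0.80 is conventionally adequate.
Power ≈ 0.94 → the study is adequately powered (power ≥ 0.80).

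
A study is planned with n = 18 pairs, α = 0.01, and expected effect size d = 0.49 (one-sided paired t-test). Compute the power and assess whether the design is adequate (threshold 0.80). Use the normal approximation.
Power ≈ 0.40; the study is underpowered (power < 0.80)

Power calculation (paired t-test, normal approximation):
z_β = d · √n - z_α
z_β = 0.49 · √18 - 2.326
z_β = 0.49 · 4.243 - 2.326
z_β = -0.247

Power = Φ(z_β) = Φ(-0.247) ≈ 0.402

Effect size d = 0.49 is small by Cohen's convention (0.2/0.5/0.8).

Threshold: power ≥ 0.80 is conventionally adequate.
Power ≈ 0.40 → the study is underpowered (power < 0.80).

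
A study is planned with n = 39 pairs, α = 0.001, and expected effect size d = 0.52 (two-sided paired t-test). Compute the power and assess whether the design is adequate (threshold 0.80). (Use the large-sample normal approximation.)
Power ≈ 0.48; the study is underpowered (power < 0.80)

Power calculation (paired t-test, normal approximation):
z_β = d · √n - z_{α/2}
z_β = 0.52 · √39 - 3.291
z_β = 0.52 · 6.245 - 3.291
z_β = -0.043

Power = Φ(z_β) = Φ(-0.043) ≈ 0.483

Effect size d = 0.52 is medium by Cohen's convention (0.2/0.5/0.8).

Threshold: power ≥ 0.80 is conventionally adequate.
Power ≈ 0.48 → the study is underpowered (power < 0.80).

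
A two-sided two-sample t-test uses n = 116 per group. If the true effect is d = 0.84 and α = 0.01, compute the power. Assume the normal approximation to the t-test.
Power ≈ 1.00

Power calculation (two-sample t-test, normal approximation):
z_β = d · √(n/2) - z_{α/2}
z_β = 0.84 · √(116/2) - 2.576
z_β = 0.84 · 7.616 - 2.576
z_β = 3.821

Power = Φ(z_β) = Φ(3.821) ≈ 1.000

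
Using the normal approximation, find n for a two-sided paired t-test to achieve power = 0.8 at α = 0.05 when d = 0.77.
n = 14 pairs

Sample size formula (paired t-test, normal approximation):
n = ((z_{α/2} + z_β) / d)²

z_{α/2} = 1.960 (for α = 0.05, two-sided)
z_β = 0.842 (for power = 0.8)
d = 0.77

n = ((1.960 + 0.842) / 0.77)²
n = (3.639)²
n ≈ 13.24
Round up to the next whole number: n = 14 pairs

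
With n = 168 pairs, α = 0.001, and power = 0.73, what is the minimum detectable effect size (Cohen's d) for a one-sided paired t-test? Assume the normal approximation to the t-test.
d ≈ 0.29

Minimum detectable effect (paired t-test, normal approximation):
d = (z_α + z_β) / √n
d = (3.090 + 0.613) / √168
d = 3.703 / 12.961
d ≈ 0.29

By Cohen's convention (0.2 small / 0.5 medium / 0.8 large): small effect.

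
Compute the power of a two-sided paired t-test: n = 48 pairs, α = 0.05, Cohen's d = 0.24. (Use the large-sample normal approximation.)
Power ≈ 0.38

Power calculation (paired t-test, normal approximation):
z_β = d · √n - z_{α/2}
z_β = 0.24 · √48 - 1.960
z_β = 0.24 · 6.928 - 1.960
z_β = -0.297

Power = Φ(z_β) = Φ(-0.297) ≈ 0.383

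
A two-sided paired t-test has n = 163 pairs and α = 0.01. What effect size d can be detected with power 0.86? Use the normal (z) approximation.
d ≈ 0.29

Minimum detectable effect (paired t-test, normal approximation):
d = (z_{α/2} + z_β) / √n
d = (2.576 + 1.080) / √163
d = 3.656 / 12.767
d ≈ 0.29

By Cohen's convention (0.2 small / 0.5 medium / 0.8 large): small effect.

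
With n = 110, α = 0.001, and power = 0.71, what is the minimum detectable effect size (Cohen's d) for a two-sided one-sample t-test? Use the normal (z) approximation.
d ≈ 0.37

Minimum detectable effect (one-sample t-test, normal approximation):
d = (z_{α/2} + z_β) / √n
d = (3.291 + 0.553) / √110
d = 3.844 / 10.488
d ≈ 0.37

By Cohen's convention (0.2 small / 0.5 medium / 0.8 large): small effect.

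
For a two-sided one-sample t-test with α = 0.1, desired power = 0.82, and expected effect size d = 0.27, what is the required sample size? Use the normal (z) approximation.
n = 90

Sample size formula (one-sample t-test, normal approximation):
n = ((z_{α/2} + z_β) / d)²

z_{α/2} = 1.645 (for α = 0.1, two-sided)
z_β = 0.915 (for power = 0.82)
d = 0.27

n = ((1.645 + 0.915) / 0.27)²
n = (9.481)²
n ≈ 89.89
Round up to the next whole number: n = 90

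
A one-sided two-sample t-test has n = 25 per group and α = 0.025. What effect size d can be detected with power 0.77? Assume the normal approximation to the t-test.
d ≈ 0.76

Minimum detectable effect (two-sample t-test, normal approximation):
d = (z_α + z_β) / √(n/2)
d = (1.960 + 0.739) / √(25/2)
d = 2.699 / 3.536
d ≈ 0.76

By Cohen's convention (0.2 small / 0.5 medium / 0.8 large): medium effect.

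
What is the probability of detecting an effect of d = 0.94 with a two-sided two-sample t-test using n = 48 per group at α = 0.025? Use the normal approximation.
Power ≈ 0.99

Power calculation (two-sample t-test, normal approximation):
z_β = d · √(n/2) - z_{α/2}
z_β = 0.94 · √(48/2) - 2.241
z_β = 0.94 · 4.899 - 2.241
z_β = 2.364

Power = Φ(z_β) = Φ(2.364) ≈ 0.991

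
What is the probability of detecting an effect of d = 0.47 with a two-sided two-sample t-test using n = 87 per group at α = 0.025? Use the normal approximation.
Power ≈ 0.80

Power calculation (two-sample t-test, normal approximation):
z_β = d · √(n/2) - z_{α/2}
z_β = 0.47 · √(87/2) - 2.241
z_β = 0.47 · 6.595 - 2.241
z_β = 0.858

Power = Φ(z_β) = Φ(0.858) ≈ 0.805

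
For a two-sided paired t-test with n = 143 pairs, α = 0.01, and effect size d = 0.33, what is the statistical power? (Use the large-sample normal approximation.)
Power ≈ 0.91

Power calculation (paired t-test, normal approximation):
z_β = d · √n - z_{α/2}
z_β = 0.33 · √143 - 2.576
z_β = 0.33 · 11.958 - 2.576
z_β = 1.370

Power = Φ(z_β) = Φ(1.370) ≈ 0.915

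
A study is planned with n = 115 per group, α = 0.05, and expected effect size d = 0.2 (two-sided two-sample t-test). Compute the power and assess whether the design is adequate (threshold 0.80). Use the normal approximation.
Power ≈ 0.33; the study is underpowered (power < 0.80)

Power calculation (two-sample t-test, normal approximation):
z_β = d · √(n/2) - z_{α/2}
z_β = 0.2 · √(115/2) - 1.960
z_β = 0.2 · 7.583 - 1.960
z_β = -0.443

Power = Φ(z_β) = Φ(-0.443) ≈ 0.329

Effect size d = 0.2 is small by Cohen's convention (0.2/0.5/0.8).

Threshold: power ≥ 0.80 is conventionally adequate.
Power ≈ 0.33 → the study is underpowered (power < 0.80).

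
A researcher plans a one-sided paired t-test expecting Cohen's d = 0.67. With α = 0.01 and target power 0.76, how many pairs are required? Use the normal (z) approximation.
n = 21 pairs

Sample size formula (paired t-test, normal approximation):
n = ((z_α + z_β) / d)²

z_α = 2.326 (for α = 0.01, one-sided)
z_β = 0.706 (for power = 0.76)
d = 0.67

n = ((2.326 + 0.706) / 0.67)²
n = (4.525)²
n ≈ 20.48
Round up to the next whole number: n = 21 pairs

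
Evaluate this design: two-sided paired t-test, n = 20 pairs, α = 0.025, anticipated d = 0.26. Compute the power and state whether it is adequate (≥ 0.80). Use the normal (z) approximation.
Power ≈ 0.14; the study is underpowered (power < 0.80)

Power calculation (paired t-test, normal approximation):
z_β = d · √n - z_{α/2}
z_β = 0.26 · √20 - 2.241
z_β = 0.26 · 4.472 - 2.241
z_β = -1.079

Power = Φ(z_β) = Φ(-1.079) ≈ 0.140

Effect size d = 0.26 is small by Cohen's convention (0.2/0.5/0.8).

Threshold: power ≥ 0.80 is conventionally adequate.
Power ≈ 0.14 → the study is underpowered (power < 0.80).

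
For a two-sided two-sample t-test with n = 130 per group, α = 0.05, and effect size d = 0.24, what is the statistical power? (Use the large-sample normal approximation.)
Power ≈ 0.49

Power calculation (two-sample t-test, normal approximation):
z_β = d · √(n/2) - z_{α/2}
z_β = 0.24 · √(130/2) - 1.960
z_β = 0.24 · 8.062 - 1.960
z_β = -0.025

Power = Φ(z_β) = Φ(-0.025) ≈ 0.490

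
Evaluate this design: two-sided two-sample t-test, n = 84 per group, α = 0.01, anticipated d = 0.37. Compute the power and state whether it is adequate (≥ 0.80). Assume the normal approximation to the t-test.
Power ≈ 0.43; the study is underpowered (power < 0.80)

Power calculation (two-sample t-test, normal approximation):
z_β = d · √(n/2) - z_{α/2}
z_β = 0.37 · √(84/2) - 2.576
z_β = 0.37 · 6.481 - 2.576
z_β = -0.178

Power = Φ(z_β) = Φ(-0.178) ≈ 0.429

Effect size d = 0.37 is small by Cohen's convention (0.2/0.5/0.8).

Threshold: power ≥ 0.80 is conventionally adequate.
Power ≈ 0.43 → the study is underpowered (power < 0.80).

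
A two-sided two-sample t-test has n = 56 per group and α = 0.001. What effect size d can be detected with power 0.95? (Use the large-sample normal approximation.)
d ≈ 0.93

Minimum detectable effect (two-sample t-test, normal approximation):
d = (z_{α/2} + z_β) / √(n/2)
d = (3.291 + 1.645) / √(56/2)
d = 4.935 / 5.292
d ≈ 0.93

By Cohen's convention (0.2 small / 0.5 medium / 0.8 large): large effect.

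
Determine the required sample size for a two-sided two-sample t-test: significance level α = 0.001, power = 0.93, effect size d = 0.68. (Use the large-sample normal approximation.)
n = 99 per group

Sample size formula (two-sample t-test, normal approximation):
n = 2 · ((z_{α/2} + z_β) / d)²

z_{α/2} = 3.291 (for α = 0.001, two-sided)
z_β = 1.476 (for power = 0.93)
d = 0.68

n = 2 · ((3.291 + 1.476) / 0.68)²
n = 2 · (7.010)²
n ≈ 98.28
Round up to the next whole number: n = 99 per group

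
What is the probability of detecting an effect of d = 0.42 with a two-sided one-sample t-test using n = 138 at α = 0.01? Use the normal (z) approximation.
Power ≈ 0.99

Power calculation (one-sample t-test, normal approximation):
z_β = d · √n - z_{α/2}
z_β = 0.42 · √138 - 2.576
z_β = 0.42 · 11.747 - 2.576
z_β = 2.358

Power = Φ(z_β) = Φ(2.358) ≈ 0.991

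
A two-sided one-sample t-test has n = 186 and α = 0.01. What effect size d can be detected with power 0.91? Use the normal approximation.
d ≈ 0.29

Minimum detectable effect (one-sample t-test, normal approximation):
d = (z_{α/2} + z_β) / √n
d = (2.576 + 1.341) / √186
d = 3.917 / 13.638
d ≈ 0.29

By Cohen's convention (0.2 small / 0.5 medium / 0.8 large): small effect.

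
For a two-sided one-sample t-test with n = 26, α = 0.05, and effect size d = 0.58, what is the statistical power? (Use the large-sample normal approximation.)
Power ≈ 0.84

Power calculation (one-sample t-test, normal approximation):
z_β = d · √n - z_{α/2}
z_β = 0.58 · √26 - 1.960
z_β = 0.58 · 5.099 - 1.960
z_β = 0.997

Power = Φ(z_β) = Φ(0.997) ≈ 0.841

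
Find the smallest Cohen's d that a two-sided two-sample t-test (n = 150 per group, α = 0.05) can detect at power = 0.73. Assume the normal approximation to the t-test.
d ≈ 0.30

Minimum detectable effect (two-sample t-test, normal approximation):
d = (z_{α/2} + z_β) / √(n/2)
d = (1.960 + 0.613) / √(150/2)
d = 2.573 / 8.660
d ≈ 0.30

By Cohen's convention (0.2 small / 0.5 medium / 0.8 large): small effect.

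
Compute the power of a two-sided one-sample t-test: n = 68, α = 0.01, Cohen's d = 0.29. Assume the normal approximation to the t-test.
Power ≈ 0.43

Power calculation (one-sample t-test, normal approximation):
z_β = d · √n - z_{α/2}
z_β = 0.29 · √68 - 2.576
z_β = 0.29 · 8.246 - 2.576
z_β = -0.184

Power = Φ(z_β) = Φ(-0.184) ≈ 0.427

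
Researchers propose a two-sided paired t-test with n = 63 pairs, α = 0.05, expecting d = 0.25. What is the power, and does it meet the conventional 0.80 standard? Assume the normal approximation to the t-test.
Power ≈ 0.51; the study is underpowered (power < 0.80)

Power calculation (paired t-test, normal approximation):
z_β = d · √n - z_{α/2}
z_β = 0.25 · √63 - 1.960
z_β = 0.25 · 7.937 - 1.960
z_β = 0.024

Power = Φ(z_β) = Φ(0.024) ≈ 0.510

Effect size d = 0.25 is small by Cohen's convention (0.2/0.5/0.8).

Threshold: power ≥ 0.80 is conventionally adequate.
Power ≈ 0.51 → the study is underpowered (power < 0.80).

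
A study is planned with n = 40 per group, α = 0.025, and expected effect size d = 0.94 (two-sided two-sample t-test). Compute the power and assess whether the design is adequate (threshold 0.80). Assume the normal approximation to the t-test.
Power ≈ 0.98; the study is adequately powered (power ≥ 0.80)

Power calculation (two-sample t-test, normal approximation):
z_β = d · √(n/2) - z_{α/2}
z_β = 0.94 · √(40/2) - 2.241
z_β = 0.94 · 4.472 - 2.241
z_β = 1.962

Power = Φ(z_β) = Φ(1.962) ≈ 0.975

Effect size d = 0.94 is large by Cohen's convention (0.2/0.5/0.8).

Threshold: power ≥ 0.80 is conventionally adequate.
Power ≈ 0.98 → the study is adequately powered (power ≥ 0.80).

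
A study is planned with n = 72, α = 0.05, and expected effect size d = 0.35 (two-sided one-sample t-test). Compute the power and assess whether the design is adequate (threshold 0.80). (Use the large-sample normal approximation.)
Power ≈ 0.84; the study is adequately powered (power ≥ 0.80)

Power calculation (one-sample t-test, normal approximation):
z_β = d · √n - z_{α/2}
z_β = 0.35 · √72 - 1.960
z_β = 0.35 · 8.485 - 1.960
z_β = 1.010

Power = Φ(z_β) = Φ(1.010) ≈ 0.844

Effect size d = 0.35 is small by Cohen's convention (0.2/0.5/0.8).

Threshold: power ≥ 0.80 is conventionally adequate.
Power ≈ 0.84 → the study is adequately powered (power ≥ 0.80).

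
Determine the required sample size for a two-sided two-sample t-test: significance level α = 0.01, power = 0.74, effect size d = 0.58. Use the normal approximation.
n = 62 per group

Sample size formula (two-sample t-test, normal approximation):
n = 2 · ((z_{α/2} + z_β) / d)²

z_{α/2} = 2.576 (for α = 0.01, two-sided)
z_β = 0.643 (for power = 0.74)
d = 0.58

n = 2 · ((2.576 + 0.643) / 0.58)²
n = 2 · (5.550)²
n ≈ 61.60
Round up to the next whole number: n = 62 per group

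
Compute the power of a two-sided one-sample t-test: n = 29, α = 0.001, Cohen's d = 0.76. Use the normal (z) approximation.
Power ≈ 0.79

Power calculation (one-sample t-test, normal approximation):
z_β = d · √n - z_{α/2}
z_β = 0.76 · √29 - 3.291
z_β = 0.76 · 5.385 - 3.291
z_β = 0.802

Power = Φ(z_β) = Φ(0.802) ≈ 0.789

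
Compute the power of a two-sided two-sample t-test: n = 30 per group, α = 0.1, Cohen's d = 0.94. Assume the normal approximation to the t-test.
Power ≈ 0.98

Power calculation (two-sample t-test, normal approximation):
z_β = d · √(n/2) - z_{α/2}
z_β = 0.94 · √(30/2) - 1.645
z_β = 0.94 · 3.873 - 1.645
z_β = 1.996

Power = Φ(z_β) = Φ(1.996) ≈ 0.977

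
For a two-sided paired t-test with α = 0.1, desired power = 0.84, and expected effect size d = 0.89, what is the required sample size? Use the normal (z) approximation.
n = 9 pairs

Sample size formula (paired t-test, normal approximation):
n = ((z_{α/2} + z_β) / d)²

z_{α/2} = 1.645 (for α = 0.1, two-sided)
z_β = 0.994 (for power = 0.84)
d = 0.89

n = ((1.645 + 0.994) / 0.89)²
n = (2.965)²
n ≈ 8.79
Round up to the next whole number: n = 9 pairs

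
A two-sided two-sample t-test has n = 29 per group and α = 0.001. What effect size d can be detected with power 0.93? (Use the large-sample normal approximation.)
d ≈ 1.25

Minimum detectable effect (two-sample t-test, normal approximation):
d = (z_{α/2} + z_β) / √(n/2)
d = (3.291 + 1.476) / √(29/2)
d = 4.766 / 3.808
d ≈ 1.25

By Cohen's convention (0.2 small / 0.5 medium / 0.8 large): large effect.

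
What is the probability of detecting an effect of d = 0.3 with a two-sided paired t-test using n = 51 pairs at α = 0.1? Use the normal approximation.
Power ≈ 0.69

Power calculation (paired t-test, normal approximation):
z_β = d · √n - z_{α/2}
z_β = 0.3 · √51 - 1.645
z_β = 0.3 · 7.141 - 1.645
z_β = 0.498

Power = Φ(z_β) = Φ(0.498) ≈ 0.691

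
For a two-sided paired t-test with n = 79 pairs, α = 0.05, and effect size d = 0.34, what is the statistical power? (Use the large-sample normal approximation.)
Power ≈ 0.86

Power calculation (paired t-test, normal approximation):
z_β = d · √n - z_{α/2}
z_β = 0.34 · √79 - 1.960
z_β = 0.34 · 8.888 - 1.960
z_β = 1.062

Power = Φ(z_β) = Φ(1.062) ≈ 0.856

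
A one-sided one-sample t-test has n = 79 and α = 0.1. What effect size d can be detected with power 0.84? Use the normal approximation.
d ≈ 0.26

Minimum detectable effect (one-sample t-test, normal approximation):
d = (z_α + z_β) / √n
d = (1.282 + 0.994) / √79
d = 2.276 / 8.888
d ≈ 0.26

By Cohen's convention (0.2 small / 0.5 medium / 0.8 large): small effect.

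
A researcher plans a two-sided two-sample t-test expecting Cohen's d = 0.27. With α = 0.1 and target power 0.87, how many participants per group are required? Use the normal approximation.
n = 211 per group

Sample size formula (two-sample t-test, normal approximation):
n = 2 · ((z_{α/2} + z_β) / d)²

z_{α/2} = 1.645 (for α = 0.1, two-sided)
z_β = 1.126 (for power = 0.87)
d = 0.27

n = 2 · ((1.645 + 1.126) / 0.27)²
n = 2 · (10.263)²
n ≈ 210.66
Round up to the next whole number: n = 211 per group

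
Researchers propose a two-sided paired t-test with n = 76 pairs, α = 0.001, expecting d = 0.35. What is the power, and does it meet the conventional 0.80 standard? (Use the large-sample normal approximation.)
Power ≈ 0.41; the study is underpowered (power < 0.80)

Power calculation (paired t-test, normal approximation):
z_β = d · √n - z_{α/2}
z_β = 0.35 · √76 - 3.291
z_β = 0.35 · 8.718 - 3.291
z_β = -0.239

Power = Φ(z_β) = Φ(-0.239) ≈ 0.405

Effect size d = 0.35 is small by Cohen's convention (0.2/0.5/0.8).

Threshold: power ≥ 0.80 is conventionally adequate.
Power ≈ 0.41 → the study is underpowered (power < 0.80).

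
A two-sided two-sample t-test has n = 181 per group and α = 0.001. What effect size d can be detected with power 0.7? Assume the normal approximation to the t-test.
d ≈ 0.40

Minimum detectable effect (two-sample t-test, normal approximation):
d = (z_{α/2} + z_β) / √(n/2)
d = (3.291 + 0.524) / √(181/2)
d = 3.815 / 9.513
d ≈ 0.40

By Cohen's convention (0.2 small / 0.5 medium / 0.8 large): small effect.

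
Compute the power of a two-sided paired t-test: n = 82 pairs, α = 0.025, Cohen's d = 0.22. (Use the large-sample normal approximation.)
Power ≈ 0.40

Power calculation (paired t-test, normal approximation):
z_β = d · √n - z_{α/2}
z_β = 0.22 · √82 - 2.241
z_β = 0.22 · 9.055 - 2.241
z_β = -0.249

Power = Φ(z_β) = Φ(-0.249) ≈ 0.402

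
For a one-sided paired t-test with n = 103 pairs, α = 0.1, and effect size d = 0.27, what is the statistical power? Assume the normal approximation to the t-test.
Power ≈ 0.93

Power calculation (paired t-test, normal approximation):
z_β = d · √n - z_α
z_β = 0.27 · √103 - 1.282
z_β = 0.27 · 10.149 - 1.282
z_β = 1.459

Power = Φ(z_β) = Φ(1.459) ≈ 0.928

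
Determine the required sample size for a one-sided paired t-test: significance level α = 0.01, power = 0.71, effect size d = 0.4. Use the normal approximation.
n = 52 pairs

Sample size formula (paired t-test, normal approximation):
n = ((z_α + z_β) / d)²

z_α = 2.326 (for α = 0.01, one-sided)
z_β = 0.553 (for power = 0.71)
d = 0.4

n = ((2.326 + 0.553) / 0.4)²
n = (7.198)²
n ≈ 51.81
Round up to the next whole number: n = 52 pairs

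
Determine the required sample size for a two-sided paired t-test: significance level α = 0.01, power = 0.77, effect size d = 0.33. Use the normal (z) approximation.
n = 101 pairs

Sample size formula (paired t-test, normal approximation):
n = ((z_{α/2} + z_β) / d)²

z_{α/2} = 2.576 (for α = 0.01, two-sided)
z_β = 0.739 (for power = 0.77)
d = 0.33

n = ((2.576 + 0.739) / 0.33)²
n = (10.045)²
n ≈ 100.90
Round up to the next whole number: n = 101 pairs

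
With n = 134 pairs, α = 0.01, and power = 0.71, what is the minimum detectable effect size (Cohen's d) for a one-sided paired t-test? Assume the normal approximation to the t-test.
d ≈ 0.25

Minimum detectable effect (paired t-test, normal approximation):
d = (z_α + z_β) / √n
d = (2.326 + 0.553) / √134
d = 2.880 / 11.576
d ≈ 0.25

By Cohen's convention (0.2 small / 0.5 medium / 0.8 large): small effect.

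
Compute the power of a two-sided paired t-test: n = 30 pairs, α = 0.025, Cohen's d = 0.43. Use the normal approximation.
Power ≈ 0.55

Power calculation (paired t-test, normal approximation):
z_β = d · √n - z_{α/2}
z_β = 0.43 · √30 - 2.241
z_β = 0.43 · 5.477 - 2.241
z_β = 0.114

Power = Φ(z_β) = Φ(0.114) ≈ 0.545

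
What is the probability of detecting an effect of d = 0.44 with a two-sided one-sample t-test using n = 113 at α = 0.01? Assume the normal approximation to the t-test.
Power ≈ 0.98

Power calculation (one-sample t-test, normal approximation):
z_β = d · √n - z_{α/2}
z_β = 0.44 · √113 - 2.576
z_β = 0.44 · 10.630 - 2.576
z_β = 2.101

Power = Φ(z_β) = Φ(2.101) ≈ 0.982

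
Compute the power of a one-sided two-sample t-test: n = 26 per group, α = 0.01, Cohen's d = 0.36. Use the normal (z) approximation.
Power ≈ 0.15

Power calculation (two-sample t-test, normal approximation):
z_β = d · √(n/2) - z_α
z_β = 0.36 · √(26/2) - 2.326
z_β = 0.36 · 3.606 - 2.326
z_β = -1.028

Power = Φ(z_β) = Φ(-1.028) ≈ 0.152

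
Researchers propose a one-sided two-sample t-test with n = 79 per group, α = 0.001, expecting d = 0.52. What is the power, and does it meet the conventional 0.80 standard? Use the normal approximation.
Power ≈ 0.57; the study is underpowered (power < 0.80)

Power calculation (two-sample t-test, normal approximation):
z_β = d · √(n/2) - z_α
z_β = 0.52 · √(79/2) - 3.090
z_β = 0.52 · 6.285 - 3.090
z_β = 0.178

Power = Φ(z_β) = Φ(0.178) ≈ 0.571

Effect size d = 0.52 is medium by Cohen's convention (0.2/0.5/0.8).

Threshold: power ≥ 0.80 is conventionally adequate.
Power ≈ 0.57 → the study is underpowered (power < 0.80).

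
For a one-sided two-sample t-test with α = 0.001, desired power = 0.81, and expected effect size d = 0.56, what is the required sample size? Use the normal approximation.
n = 101 per group

Sample size formula (two-sample t-test, normal approximation):
n = 2 · ((z_α + z_β) / d)²

z_α = 3.090 (for α = 0.001, one-sided)
z_β = 0.878 (for power = 0.81)
d = 0.56

n = 2 · ((3.090 + 0.878) / 0.56)²
n = 2 · (7.086)²
n ≈ 100.42
Round up to the next whole number: n = 101 per group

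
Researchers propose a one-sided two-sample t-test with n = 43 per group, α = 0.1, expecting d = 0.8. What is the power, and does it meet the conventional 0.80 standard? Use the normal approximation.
Power ≈ 0.99; the study is adequately powered (power ≥ 0.80)

Power calculation (two-sample t-test, normal approximation):
z_β = d · √(n/2) - z_α
z_β = 0.8 · √(43/2) - 1.282
z_β = 0.8 · 4.637 - 1.282
z_β = 2.428

Power = Φ(z_β) = Φ(2.428) ≈ 0.992

Effect size d = 0.8 is large by Cohen's convention (0.2/0.5/0.8).

Threshold: power ≥ 0.80 is conventionally adequate.
Power ≈ 0.99 → the study is adequately powered (power ≥ 0.80).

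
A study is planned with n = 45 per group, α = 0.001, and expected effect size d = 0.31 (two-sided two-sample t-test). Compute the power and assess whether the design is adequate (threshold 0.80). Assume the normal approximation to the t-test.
Power ≈ 0.03; the study is underpowered (power < 0.80)

Power calculation (two-sample t-test, normal approximation):
z_β = d · √(n/2) - z_{α/2}
z_β = 0.31 · √(45/2) - 3.291
z_β = 0.31 · 4.743 - 3.291
z_β = -1.820

Power = Φ(z_β) = Φ(-1.820) ≈ 0.034

Effect size d = 0.31 is small by Cohen's convention (0.2/0.5/0.8).

Threshold: power ≥ 0.80 is conventionally adequate.
Power ≈ 0.03 → the study is underpowered (power < 0.80).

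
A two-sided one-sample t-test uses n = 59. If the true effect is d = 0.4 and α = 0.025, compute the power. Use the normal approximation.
Power ≈ 0.80

Power calculation (one-sample t-test, normal approximation):
z_β = d · √n - z_{α/2}
z_β = 0.4 · √59 - 2.241
z_β = 0.4 · 7.681 - 2.241
z_β = 0.831

Power = Φ(z_β) = Φ(0.831) ≈ 0.797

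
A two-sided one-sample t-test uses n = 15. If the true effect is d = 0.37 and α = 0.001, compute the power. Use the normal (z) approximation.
Power ≈ 0.03

Power calculation (one-sample t-test, normal approximation):
z_β = d · √n - z_{α/2}
z_β = 0.37 · √15 - 3.291
z_β = 0.37 · 3.873 - 3.291
z_β = -1.858

Power = Φ(z_β) = Φ(-1.858) ≈ 0.032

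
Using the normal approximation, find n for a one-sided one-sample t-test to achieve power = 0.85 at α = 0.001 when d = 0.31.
n = 178

Sample size formula (one-sample t-test, normal approximation):
n = ((z_α + z_β) / d)²

z_α = 3.090 (for α = 0.001, one-sided)
z_β = 1.036 (for power = 0.85)
d = 0.31

n = ((3.090 + 1.036) / 0.31)²
n = (13.310)²
n ≈ 177.16
Round up to the next whole number: n = 178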